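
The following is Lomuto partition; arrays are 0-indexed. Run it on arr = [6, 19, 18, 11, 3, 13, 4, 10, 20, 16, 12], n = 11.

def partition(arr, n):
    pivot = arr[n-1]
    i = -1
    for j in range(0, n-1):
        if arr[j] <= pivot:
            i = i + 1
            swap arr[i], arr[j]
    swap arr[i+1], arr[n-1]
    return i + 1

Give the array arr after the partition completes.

pivot = arr[10] = 12; i = -1
j=0: arr[0]=6 ≤ 12 → i=0, swap arr[0],arr[0] (no change) → [6, 19, 18, 11, 3, 13, 4, 10, 20, 16, 12]
j=1: arr[1]=19 > 12 → no swap
j=2: arr[2]=18 > 12 → no swap
j=3: arr[3]=11 ≤ 12 → i=1, swap arr[1],arr[3] → [6, 11, 18, 19, 3, 13, 4, 10, 20, 16, 12]
j=4: arr[4]=3 ≤ 12 → i=2, swap arr[2],arr[4] → [6, 11, 3, 19, 18, 13, 4, 10, 20, 16, 12]
j=5: arr[5]=13 > 12 → no swap
j=6: arr[6]=4 ≤ 12 → i=3, swap arr[3],arr[6] → [6, 11, 3, 4, 18, 13, 19, 10, 20, 16, 12]
j=7: arr[7]=10 ≤ 12 → i=4, swap arr[4],arr[7] → [6, 11, 3, 4, 10, 13, 19, 18, 20, 16, 12]
j=8: arr[8]=20 > 12 → no swap
j=9: arr[9]=16 > 12 → no swap
final swap arr[5],arr[10] → [6, 11, 3, 4, 10, 12, 19, 18, 20, 16, 13]; return 5

[6, 11, 3, 4, 10, 12, 19, 18, 20, 16, 13]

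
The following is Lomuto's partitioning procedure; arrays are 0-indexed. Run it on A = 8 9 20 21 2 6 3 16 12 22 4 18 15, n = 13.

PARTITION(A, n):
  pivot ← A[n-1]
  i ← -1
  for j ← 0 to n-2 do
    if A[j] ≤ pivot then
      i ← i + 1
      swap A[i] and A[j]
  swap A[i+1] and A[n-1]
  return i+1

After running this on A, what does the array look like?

8 9 2 6 3 12 4 15 21 22 20 18 16

pivot = A[12] = 15; i = -1
j=0: A[0]=8 ≤ 15 → i=0, swap A[0],A[0] (no change) → 8 9 20 21 2 6 3 16 12 22 4 18 15
j=1: A[1]=9 ≤ 15 → i=1, swap A[1],A[1] (no change) → 8 9 20 21 2 6 3 16 12 22 4 18 15
j=2: A[2]=20 > 15 → no swap
j=3: A[3]=21 > 15 → no swap
j=4: A[4]=2 ≤ 15 → i=2, swap A[2],A[4] → 8 9 2 21 20 6 3 16 12 22 4 18 15
j=5: A[5]=6 ≤ 15 → i=3, swap A[3],A[5] → 8 9 2 6 20 21 3 16 12 22 4 18 15
j=6: A[6]=3 ≤ 15 → i=4, swap A[4],A[6] → 8 9 2 6 3 21 20 16 12 22 4 18 15
j=7: A[7]=16 > 15 → no swap
j=8: A[8]=12 ≤ 15 → i=5, swap A[5],A[8] → 8 9 2 6 3 12 20 16 21 22 4 18 15
j=9: A[9]=22 > 15 → no swap
j=10: A[10]=4 ≤ 15 → i=6, swap A[6],A[10] → 8 9 2 6 3 12 4 16 21 22 20 18 15
j=11: A[11]=18 > 15 → no swap
final swap A[7],A[12] → 8 9 2 6 3 12 4 15 21 22 20 18 16; return 7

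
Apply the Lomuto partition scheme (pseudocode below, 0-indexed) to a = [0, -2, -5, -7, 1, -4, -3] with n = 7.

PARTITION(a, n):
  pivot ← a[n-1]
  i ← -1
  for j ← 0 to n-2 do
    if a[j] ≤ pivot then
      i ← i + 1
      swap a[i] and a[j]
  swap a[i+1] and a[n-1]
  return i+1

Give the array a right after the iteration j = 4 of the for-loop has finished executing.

pivot=-3, i=-1
j=0: 0>-3, skip
j=1: -2>-3, skip
j=2: -5≤-3, i=0, swap(0,2) ⇒ [-5, -2, 0, -7, 1, -4, -3]
j=3: -7≤-3, i=1, swap(1,3) ⇒ [-5, -7, 0, -2, 1, -4, -3]
j=4: 1>-3, skip
(after j=4) a = [-5, -7, 0, -2, 1, -4, -3]

[-5, -7, 0, -2, 1, -4, -3]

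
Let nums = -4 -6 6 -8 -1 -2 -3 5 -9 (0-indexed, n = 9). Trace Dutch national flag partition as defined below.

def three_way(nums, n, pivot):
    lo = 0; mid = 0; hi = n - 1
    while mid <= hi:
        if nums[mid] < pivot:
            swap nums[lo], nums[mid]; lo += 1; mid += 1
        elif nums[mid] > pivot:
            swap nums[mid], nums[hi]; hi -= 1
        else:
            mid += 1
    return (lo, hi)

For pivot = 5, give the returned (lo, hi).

(7, 7)

lo=0 mid=0 hi=8
-4<5: swap(0,0), lo=1 mid=1 ⇒ -4 -6 6 -8 -1 -2 -3 5 -9
-6<5: swap(1,1), lo=2 mid=2 ⇒ -4 -6 6 -8 -1 -2 -3 5 -9
6>5: swap(2,8), hi=7 ⇒ -4 -6 -9 -8 -1 -2 -3 5 6
-9<5: swap(2,2), lo=3 mid=3 ⇒ -4 -6 -9 -8 -1 -2 -3 5 6
-8<5: swap(3,3), lo=4 mid=4 ⇒ -4 -6 -9 -8 -1 -2 -3 5 6
-1<5: swap(4,4), lo=5 mid=5 ⇒ -4 -6 -9 -8 -1 -2 -3 5 6
-2<5: swap(5,5), lo=6 mid=6 ⇒ -4 -6 -9 -8 -1 -2 -3 5 6
-3<5: swap(6,6), lo=7 mid=7 ⇒ -4 -6 -9 -8 -1 -2 -3 5 6
5=5: mid=8
done. lo=7 hi=7; nums=-4 -6 -9 -8 -1 -2 -3 5 6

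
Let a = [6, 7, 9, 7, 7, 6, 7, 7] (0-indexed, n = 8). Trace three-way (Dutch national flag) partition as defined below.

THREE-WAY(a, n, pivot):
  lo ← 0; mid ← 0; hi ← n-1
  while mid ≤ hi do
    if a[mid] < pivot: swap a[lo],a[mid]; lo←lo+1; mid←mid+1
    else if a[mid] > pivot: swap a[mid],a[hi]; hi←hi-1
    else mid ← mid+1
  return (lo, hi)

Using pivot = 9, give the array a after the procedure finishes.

[6, 7, 7, 7, 6, 7, 7, 9]

pivot = 9; lo=0, mid=0, hi=7
a[mid]=6<9: swap a[0],a[0]; lo=1,mid=1 → [6, 7, 9, 7, 7, 6, 7, 7]
a[mid]=7<9: swap a[1],a[1]; lo=2,mid=2 → [6, 7, 9, 7, 7, 6, 7, 7]
a[mid]=9=9: mid=3
a[mid]=7<9: swap a[2],a[3]; lo=3,mid=4 → [6, 7, 7, 9, 7, 6, 7, 7]
a[mid]=7<9: swap a[3],a[4]; lo=4,mid=5 → [6, 7, 7, 7, 9, 6, 7, 7]
a[mid]=6<9: swap a[4],a[5]; lo=5,mid=6 → [6, 7, 7, 7, 6, 9, 7, 7]
a[mid]=7<9: swap a[5],a[6]; lo=6,mid=7 → [6, 7, 7, 7, 6, 7, 9, 7]
a[mid]=7<9: swap a[6],a[7]; lo=7,mid=8 → [6, 7, 7, 7, 6, 7, 7, 9]
end: lo=7, hi=7; a = [6, 7, 7, 7, 6, 7, 7, 9]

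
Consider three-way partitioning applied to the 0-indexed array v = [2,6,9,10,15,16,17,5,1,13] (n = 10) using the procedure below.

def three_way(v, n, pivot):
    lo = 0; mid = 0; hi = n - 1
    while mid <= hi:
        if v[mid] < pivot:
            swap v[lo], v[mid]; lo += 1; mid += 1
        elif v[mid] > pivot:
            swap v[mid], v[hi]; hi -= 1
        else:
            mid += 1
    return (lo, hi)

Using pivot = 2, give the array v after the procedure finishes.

lo=0 mid=0 hi=9
2=2: mid=1
6>2: swap(1,9), hi=8 ⇒ [2,13,9,10,15,16,17,5,1,6]
13>2: swap(1,8), hi=7 ⇒ [2,1,9,10,15,16,17,5,13,6]
1<2: swap(0,1), lo=1 mid=2 ⇒ [1,2,9,10,15,16,17,5,13,6]
9>2: swap(2,7), hi=6 ⇒ [1,2,5,10,15,16,17,9,13,6]
5>2: swap(2,6), hi=5 ⇒ [1,2,17,10,15,16,5,9,13,6]
17>2: swap(2,5), hi=4 ⇒ [1,2,16,10,15,17,5,9,13,6]
16>2: swap(2,4), hi=3 ⇒ [1,2,15,10,16,17,5,9,13,6]
15>2: swap(2,3), hi=2 ⇒ [1,2,10,15,16,17,5,9,13,6]
10>2: swap(2,2), hi=1 ⇒ [1,2,10,15,16,17,5,9,13,6]
done. lo=1 hi=1; v=[1,2,10,15,16,17,5,9,13,6]

[1,2,10,15,16,17,5,9,13,6]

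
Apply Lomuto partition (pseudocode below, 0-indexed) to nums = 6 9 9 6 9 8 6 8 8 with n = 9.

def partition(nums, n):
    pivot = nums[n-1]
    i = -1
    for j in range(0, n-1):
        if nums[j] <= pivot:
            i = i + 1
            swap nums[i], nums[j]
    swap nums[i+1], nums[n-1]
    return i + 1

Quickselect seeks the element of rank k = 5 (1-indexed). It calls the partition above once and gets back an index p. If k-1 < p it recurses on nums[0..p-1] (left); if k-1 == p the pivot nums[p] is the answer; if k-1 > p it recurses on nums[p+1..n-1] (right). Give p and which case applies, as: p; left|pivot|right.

pivot = nums[8] = 8; i = -1
j=0: nums[0]=6 ≤ 8 → i=0, swap nums[0],nums[0] (no change) → 6 9 9 6 9 8 6 8 8
j=1: nums[1]=9 > 8 → no swap
j=2: nums[2]=9 > 8 → no swap
j=3: nums[3]=6 ≤ 8 → i=1, swap nums[1],nums[3] → 6 6 9 9 9 8 6 8 8
j=4: nums[4]=9 > 8 → no swap
j=5: nums[5]=8 ≤ 8 → i=2, swap nums[2],nums[5] → 6 6 8 9 9 9 6 8 8
j=6: nums[6]=6 ≤ 8 → i=3, swap nums[3],nums[6] → 6 6 8 6 9 9 9 8 8
j=7: nums[7]=8 ≤ 8 → i=4, swap nums[4],nums[7] → 6 6 8 6 8 9 9 9 8
final swap nums[5],nums[8] → 6 6 8 6 8 8 9 9 9; return 5
p = 5; k-1 = 4 < 5 ⇒ left

5; left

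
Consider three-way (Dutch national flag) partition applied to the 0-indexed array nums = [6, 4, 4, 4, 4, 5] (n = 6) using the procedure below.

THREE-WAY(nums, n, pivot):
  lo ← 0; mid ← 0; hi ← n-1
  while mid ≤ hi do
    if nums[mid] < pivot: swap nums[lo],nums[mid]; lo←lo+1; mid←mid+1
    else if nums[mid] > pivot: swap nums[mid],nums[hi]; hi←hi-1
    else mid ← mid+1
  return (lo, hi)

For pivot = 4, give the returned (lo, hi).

(0, 3)

lo=0 mid=0 hi=5
6>4: swap(0,5), hi=4 ⇒ [5, 4, 4, 4, 4, 6]
5>4: swap(0,4), hi=3 ⇒ [4, 4, 4, 4, 5, 6]
4=4: mid=1
4=4: mid=2
4=4: mid=3
4=4: mid=4
done. lo=0 hi=3; nums=[4, 4, 4, 4, 5, 6]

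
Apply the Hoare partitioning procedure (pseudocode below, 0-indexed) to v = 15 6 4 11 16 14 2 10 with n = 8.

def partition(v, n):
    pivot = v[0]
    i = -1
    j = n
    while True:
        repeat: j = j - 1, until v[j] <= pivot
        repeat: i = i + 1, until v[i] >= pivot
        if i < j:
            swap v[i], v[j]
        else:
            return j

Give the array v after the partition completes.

pivot=15
j stops at 7 (10), i stops at 0 (15); swap ⇒ 10 6 4 11 16 14 2 15
j stops at 6 (2), i stops at 4 (16); swap ⇒ 10 6 4 11 2 14 16 15
j stops at 5, i stops at 6; i≥j ⇒ return 5. v=10 6 4 11 2 14 16 15

10 6 4 11 2 14 16 15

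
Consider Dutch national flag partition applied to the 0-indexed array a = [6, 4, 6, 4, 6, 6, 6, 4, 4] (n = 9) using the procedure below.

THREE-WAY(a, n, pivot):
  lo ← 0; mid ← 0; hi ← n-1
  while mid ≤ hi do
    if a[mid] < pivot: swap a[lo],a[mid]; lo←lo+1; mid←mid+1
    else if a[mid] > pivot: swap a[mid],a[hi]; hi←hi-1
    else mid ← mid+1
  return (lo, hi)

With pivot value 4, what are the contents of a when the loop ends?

[4, 4, 4, 4, 6, 6, 6, 6, 6]

lo=0 mid=0 hi=8
6>4: swap(0,8), hi=7 ⇒ [4, 4, 6, 4, 6, 6, 6, 4, 6]
4=4: mid=1
4=4: mid=2
6>4: swap(2,7), hi=6 ⇒ [4, 4, 4, 4, 6, 6, 6, 6, 6]
4=4: mid=3
4=4: mid=4
6>4: swap(4,6), hi=5 ⇒ [4, 4, 4, 4, 6, 6, 6, 6, 6]
6>4: swap(4,5), hi=4 ⇒ [4, 4, 4, 4, 6, 6, 6, 6, 6]
6>4: swap(4,4), hi=3 ⇒ [4, 4, 4, 4, 6, 6, 6, 6, 6]
done. lo=0 hi=3; a=[4, 4, 4, 4, 6, 6, 6, 6, 6]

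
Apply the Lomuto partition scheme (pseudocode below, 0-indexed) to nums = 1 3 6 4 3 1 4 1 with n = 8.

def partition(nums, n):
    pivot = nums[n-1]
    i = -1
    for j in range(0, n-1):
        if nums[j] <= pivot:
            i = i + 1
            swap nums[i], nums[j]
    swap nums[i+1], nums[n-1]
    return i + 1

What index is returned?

2

pivot = nums[7] = 1; i = -1
j=0: nums[0]=1 ≤ 1 → i=0, swap nums[0],nums[0] (no change) → 1 3 6 4 3 1 4 1
j=1: nums[1]=3 > 1 → no swap
j=2: nums[2]=6 > 1 → no swap
j=3: nums[3]=4 > 1 → no swap
j=4: nums[4]=3 > 1 → no swap
j=5: nums[5]=1 ≤ 1 → i=1, swap nums[1],nums[5] → 1 1 6 4 3 3 4 1
j=6: nums[6]=4 > 1 → no swap
final swap nums[2],nums[7] → 1 1 1 4 3 3 4 6; return 2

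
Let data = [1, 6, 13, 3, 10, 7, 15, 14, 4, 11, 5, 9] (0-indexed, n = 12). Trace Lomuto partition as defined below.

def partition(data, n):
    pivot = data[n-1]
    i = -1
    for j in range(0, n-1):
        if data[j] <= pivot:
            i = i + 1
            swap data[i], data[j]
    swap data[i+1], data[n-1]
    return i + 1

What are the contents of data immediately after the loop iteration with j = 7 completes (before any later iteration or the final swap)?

[1, 6, 3, 7, 10, 13, 15, 14, 4, 11, 5, 9]

pivot=9, i=-1
j=0: 1≤9, i=0, swap(0,0) ⇒ [1, 6, 13, 3, 10, 7, 15, 14, 4, 11, 5, 9]
j=1: 6≤9, i=1, swap(1,1) ⇒ [1, 6, 13, 3, 10, 7, 15, 14, 4, 11, 5, 9]
j=2: 13>9, skip
j=3: 3≤9, i=2, swap(2,3) ⇒ [1, 6, 3, 13, 10, 7, 15, 14, 4, 11, 5, 9]
j=4: 10>9, skip
j=5: 7≤9, i=3, swap(3,5) ⇒ [1, 6, 3, 7, 10, 13, 15, 14, 4, 11, 5, 9]
j=6: 15>9, skip
j=7: 14>9, skip
(after j=7) data = [1, 6, 3, 7, 10, 13, 15, 14, 4, 11, 5, 9]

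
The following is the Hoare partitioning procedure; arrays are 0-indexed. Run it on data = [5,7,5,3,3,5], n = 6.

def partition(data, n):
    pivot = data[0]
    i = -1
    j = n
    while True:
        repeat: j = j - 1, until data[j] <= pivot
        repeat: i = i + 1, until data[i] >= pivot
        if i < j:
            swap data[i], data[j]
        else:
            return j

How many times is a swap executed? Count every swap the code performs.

3

pivot = data[0] = 5; i = -1, j = 6
j→5 (data[5]=5≤5), i→0 (data[0]=5≥5); i<j, swap → [5,7,5,3,3,5]
j→4 (data[4]=3≤5), i→1 (data[1]=7≥5); i<j, swap → [5,3,5,3,7,5]
j→3 (data[3]=3≤5), i→2 (data[2]=5≥5); i<j, swap → [5,3,3,5,7,5]
j→2, i→3; i≥j, return j=2. data = [5,3,3,5,7,5]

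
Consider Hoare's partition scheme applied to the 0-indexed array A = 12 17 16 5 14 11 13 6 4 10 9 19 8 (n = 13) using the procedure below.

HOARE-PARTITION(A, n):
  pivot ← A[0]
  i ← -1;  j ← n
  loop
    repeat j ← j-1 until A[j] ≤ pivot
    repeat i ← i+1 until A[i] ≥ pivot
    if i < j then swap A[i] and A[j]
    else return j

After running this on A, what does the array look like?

pivot = A[0] = 12; i = -1, j = 13
j→12 (A[12]=8≤12), i→0 (A[0]=12≥12); i<j, swap → 8 17 16 5 14 11 13 6 4 10 9 19 12
j→10 (A[10]=9≤12), i→1 (A[1]=17≥12); i<j, swap → 8 9 16 5 14 11 13 6 4 10 17 19 12
j→9 (A[9]=10≤12), i→2 (A[2]=16≥12); i<j, swap → 8 9 10 5 14 11 13 6 4 16 17 19 12
j→8 (A[8]=4≤12), i→4 (A[4]=14≥12); i<j, swap → 8 9 10 5 4 11 13 6 14 16 17 19 12
j→7 (A[7]=6≤12), i→6 (A[6]=13≥12); i<j, swap → 8 9 10 5 4 11 6 13 14 16 17 19 12
j→6, i→7; i≥j, return j=6. A = 8 9 10 5 4 11 6 13 14 16 17 19 12

8 9 10 5 4 11 6 13 14 16 17 19 12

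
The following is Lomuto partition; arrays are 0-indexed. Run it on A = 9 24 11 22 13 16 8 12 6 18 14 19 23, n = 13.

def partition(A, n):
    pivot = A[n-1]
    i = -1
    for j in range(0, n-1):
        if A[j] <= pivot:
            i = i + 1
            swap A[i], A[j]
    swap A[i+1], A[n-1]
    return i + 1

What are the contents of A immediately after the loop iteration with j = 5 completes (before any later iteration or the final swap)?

9 11 22 13 16 24 8 12 6 18 14 19 23

pivot=23, i=-1
j=0: 9≤23, i=0, swap(0,0) ⇒ 9 24 11 22 13 16 8 12 6 18 14 19 23
j=1: 24>23, skip
j=2: 11≤23, i=1, swap(1,2) ⇒ 9 11 24 22 13 16 8 12 6 18 14 19 23
j=3: 22≤23, i=2, swap(2,3) ⇒ 9 11 22 24 13 16 8 12 6 18 14 19 23
j=4: 13≤23, i=3, swap(3,4) ⇒ 9 11 22 13 24 16 8 12 6 18 14 19 23
j=5: 16≤23, i=4, swap(4,5) ⇒ 9 11 22 13 16 24 8 12 6 18 14 19 23
(after j=5) A = 9 11 22 13 16 24 8 12 6 18 14 19 23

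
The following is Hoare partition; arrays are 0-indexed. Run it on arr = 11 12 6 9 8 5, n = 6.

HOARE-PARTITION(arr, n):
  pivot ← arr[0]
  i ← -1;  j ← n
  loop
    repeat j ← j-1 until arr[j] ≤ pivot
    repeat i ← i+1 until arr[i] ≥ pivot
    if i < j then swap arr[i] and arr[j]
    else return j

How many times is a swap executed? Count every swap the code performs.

2

pivot=11
j stops at 5 (5), i stops at 0 (11); swap ⇒ 5 12 6 9 8 11
j stops at 4 (8), i stops at 1 (12); swap ⇒ 5 8 6 9 12 11
j stops at 3, i stops at 4; i≥j ⇒ return 3. arr=5 8 6 9 12 11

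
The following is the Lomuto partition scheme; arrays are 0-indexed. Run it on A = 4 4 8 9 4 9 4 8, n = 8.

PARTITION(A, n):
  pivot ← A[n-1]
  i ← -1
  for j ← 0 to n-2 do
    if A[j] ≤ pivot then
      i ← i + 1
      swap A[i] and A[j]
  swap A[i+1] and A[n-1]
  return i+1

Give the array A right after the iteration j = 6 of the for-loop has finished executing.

pivot = A[7] = 8; i = -1
j=0: A[0]=4 ≤ 8 → i=0, swap A[0],A[0] (no change) → 4 4 8 9 4 9 4 8
j=1: A[1]=4 ≤ 8 → i=1, swap A[1],A[1] (no change) → 4 4 8 9 4 9 4 8
j=2: A[2]=8 ≤ 8 → i=2, swap A[2],A[2] (no change) → 4 4 8 9 4 9 4 8
j=3: A[3]=9 > 8 → no swap
j=4: A[4]=4 ≤ 8 → i=3, swap A[3],A[4] → 4 4 8 4 9 9 4 8
j=5: A[5]=9 > 8 → no swap
j=6: A[6]=4 ≤ 8 → i=4, swap A[4],A[6] → 4 4 8 4 4 9 9 8
(after j=6) A = 4 4 8 4 4 9 9 8

4 4 8 4 4 9 9 8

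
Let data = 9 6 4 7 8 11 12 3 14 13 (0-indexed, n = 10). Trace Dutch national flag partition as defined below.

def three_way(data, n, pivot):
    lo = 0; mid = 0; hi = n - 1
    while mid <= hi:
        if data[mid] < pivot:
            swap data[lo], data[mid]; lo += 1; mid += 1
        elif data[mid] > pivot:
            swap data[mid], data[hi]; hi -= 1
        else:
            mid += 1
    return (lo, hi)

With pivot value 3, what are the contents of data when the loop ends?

3 4 7 8 11 12 6 14 13 9

pivot = 3; lo=0, mid=0, hi=9
data[mid]=9>3: swap data[0],data[9]; hi=8 → 13 6 4 7 8 11 12 3 14 9
data[mid]=13>3: swap data[0],data[8]; hi=7 → 14 6 4 7 8 11 12 3 13 9
data[mid]=14>3: swap data[0],data[7]; hi=6 → 3 6 4 7 8 11 12 14 13 9
data[mid]=3=3: mid=1
data[mid]=6>3: swap data[1],data[6]; hi=5 → 3 12 4 7 8 11 6 14 13 9
data[mid]=12>3: swap data[1],data[5]; hi=4 → 3 11 4 7 8 12 6 14 13 9
data[mid]=11>3: swap data[1],data[4]; hi=3 → 3 8 4 7 11 12 6 14 13 9
data[mid]=8>3: swap data[1],data[3]; hi=2 → 3 7 4 8 11 12 6 14 13 9
data[mid]=7>3: swap data[1],data[2]; hi=1 → 3 4 7 8 11 12 6 14 13 9
data[mid]=4>3: swap data[1],data[1]; hi=0 → 3 4 7 8 11 12 6 14 13 9
end: lo=0, hi=0; data = 3 4 7 8 11 12 6 14 13 9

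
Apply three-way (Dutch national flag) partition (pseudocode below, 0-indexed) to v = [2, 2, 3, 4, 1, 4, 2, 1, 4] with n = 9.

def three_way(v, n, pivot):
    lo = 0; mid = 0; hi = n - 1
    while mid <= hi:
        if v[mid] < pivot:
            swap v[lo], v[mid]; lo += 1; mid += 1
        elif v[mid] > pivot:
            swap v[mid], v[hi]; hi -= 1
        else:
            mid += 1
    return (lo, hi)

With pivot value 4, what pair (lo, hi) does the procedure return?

lo=0 mid=0 hi=8
2<4: swap(0,0), lo=1 mid=1 ⇒ [2, 2, 3, 4, 1, 4, 2, 1, 4]
2<4: swap(1,1), lo=2 mid=2 ⇒ [2, 2, 3, 4, 1, 4, 2, 1, 4]
3<4: swap(2,2), lo=3 mid=3 ⇒ [2, 2, 3, 4, 1, 4, 2, 1, 4]
4=4: mid=4
1<4: swap(3,4), lo=4 mid=5 ⇒ [2, 2, 3, 1, 4, 4, 2, 1, 4]
4=4: mid=6
2<4: swap(4,6), lo=5 mid=7 ⇒ [2, 2, 3, 1, 2, 4, 4, 1, 4]
1<4: swap(5,7), lo=6 mid=8 ⇒ [2, 2, 3, 1, 2, 1, 4, 4, 4]
4=4: mid=9
done. lo=6 hi=8; v=[2, 2, 3, 1, 2, 1, 4, 4, 4]

(6, 8)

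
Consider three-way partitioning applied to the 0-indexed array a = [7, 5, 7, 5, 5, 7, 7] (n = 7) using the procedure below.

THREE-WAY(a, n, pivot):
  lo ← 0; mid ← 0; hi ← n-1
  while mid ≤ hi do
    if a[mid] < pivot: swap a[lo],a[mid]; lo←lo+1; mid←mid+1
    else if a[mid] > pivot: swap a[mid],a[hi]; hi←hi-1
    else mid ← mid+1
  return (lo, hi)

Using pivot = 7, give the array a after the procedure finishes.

lo=0 mid=0 hi=6
7=7: mid=1
5<7: swap(0,1), lo=1 mid=2 ⇒ [5, 7, 7, 5, 5, 7, 7]
7=7: mid=3
5<7: swap(1,3), lo=2 mid=4 ⇒ [5, 5, 7, 7, 5, 7, 7]
5<7: swap(2,4), lo=3 mid=5 ⇒ [5, 5, 5, 7, 7, 7, 7]
7=7: mid=6
7=7: mid=7
done. lo=3 hi=6; a=[5, 5, 5, 7, 7, 7, 7]

[5, 5, 5, 7, 7, 7, 7]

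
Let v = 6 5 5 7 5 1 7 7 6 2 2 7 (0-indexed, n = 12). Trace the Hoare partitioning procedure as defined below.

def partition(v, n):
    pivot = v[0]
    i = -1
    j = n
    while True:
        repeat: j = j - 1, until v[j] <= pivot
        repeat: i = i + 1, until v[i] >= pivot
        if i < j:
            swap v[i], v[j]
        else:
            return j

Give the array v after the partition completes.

2 5 5 2 5 1 6 7 7 7 6 7

pivot = v[0] = 6; i = -1, j = 12
j→10 (v[10]=2≤6), i→0 (v[0]=6≥6); i<j, swap → 2 5 5 7 5 1 7 7 6 2 6 7
j→9 (v[9]=2≤6), i→3 (v[3]=7≥6); i<j, swap → 2 5 5 2 5 1 7 7 6 7 6 7
j→8 (v[8]=6≤6), i→6 (v[6]=7≥6); i<j, swap → 2 5 5 2 5 1 6 7 7 7 6 7
j→6, i→7; i≥j, return j=6. v = 2 5 5 2 5 1 6 7 7 7 6 7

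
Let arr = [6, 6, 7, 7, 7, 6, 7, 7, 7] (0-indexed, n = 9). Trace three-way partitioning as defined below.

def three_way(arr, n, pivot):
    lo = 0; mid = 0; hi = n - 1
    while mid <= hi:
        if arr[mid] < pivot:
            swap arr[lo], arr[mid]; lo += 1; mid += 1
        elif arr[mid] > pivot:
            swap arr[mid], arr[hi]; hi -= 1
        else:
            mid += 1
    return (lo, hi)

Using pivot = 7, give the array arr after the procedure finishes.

pivot = 7; lo=0, mid=0, hi=8
arr[mid]=6<7: swap arr[0],arr[0]; lo=1,mid=1 → [6, 6, 7, 7, 7, 6, 7, 7, 7]
arr[mid]=6<7: swap arr[1],arr[1]; lo=2,mid=2 → [6, 6, 7, 7, 7, 6, 7, 7, 7]
arr[mid]=7=7: mid=3
arr[mid]=7=7: mid=4
arr[mid]=7=7: mid=5
arr[mid]=6<7: swap arr[2],arr[5]; lo=3,mid=6 → [6, 6, 6, 7, 7, 7, 7, 7, 7]
arr[mid]=7=7: mid=7
arr[mid]=7=7: mid=8
arr[mid]=7=7: mid=9
end: lo=3, hi=8; arr = [6, 6, 6, 7, 7, 7, 7, 7, 7]

[6, 6, 6, 7, 7, 7, 7, 7, 7]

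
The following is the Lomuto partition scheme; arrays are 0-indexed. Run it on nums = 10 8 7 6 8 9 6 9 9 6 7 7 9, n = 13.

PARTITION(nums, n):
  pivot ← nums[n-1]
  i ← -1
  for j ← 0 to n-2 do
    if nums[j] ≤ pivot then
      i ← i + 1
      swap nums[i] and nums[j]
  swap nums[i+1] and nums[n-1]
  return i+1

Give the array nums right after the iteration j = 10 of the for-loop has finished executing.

8 7 6 8 9 6 9 9 6 7 10 7 9

pivot = nums[12] = 9; i = -1
j=0: nums[0]=10 > 9 → no swap
j=1: nums[1]=8 ≤ 9 → i=0, swap nums[0],nums[1] → 8 10 7 6 8 9 6 9 9 6 7 7 9
j=2: nums[2]=7 ≤ 9 → i=1, swap nums[1],nums[2] → 8 7 10 6 8 9 6 9 9 6 7 7 9
j=3: nums[3]=6 ≤ 9 → i=2, swap nums[2],nums[3] → 8 7 6 10 8 9 6 9 9 6 7 7 9
j=4: nums[4]=8 ≤ 9 → i=3, swap nums[3],nums[4] → 8 7 6 8 10 9 6 9 9 6 7 7 9
j=5: nums[5]=9 ≤ 9 → i=4, swap nums[4],nums[5] → 8 7 6 8 9 10 6 9 9 6 7 7 9
j=6: nums[6]=6 ≤ 9 → i=5, swap nums[5],nums[6] → 8 7 6 8 9 6 10 9 9 6 7 7 9
j=7: nums[7]=9 ≤ 9 → i=6, swap nums[6],nums[7] → 8 7 6 8 9 6 9 10 9 6 7 7 9
j=8: nums[8]=9 ≤ 9 → i=7, swap nums[7],nums[8] → 8 7 6 8 9 6 9 9 10 6 7 7 9
j=9: nums[9]=6 ≤ 9 → i=8, swap nums[8],nums[9] → 8 7 6 8 9 6 9 9 6 10 7 7 9
j=10: nums[10]=7 ≤ 9 → i=9, swap nums[9],nums[10] → 8 7 6 8 9 6 9 9 6 7 10 7 9
(after j=10) nums = 8 7 6 8 9 6 9 9 6 7 10 7 9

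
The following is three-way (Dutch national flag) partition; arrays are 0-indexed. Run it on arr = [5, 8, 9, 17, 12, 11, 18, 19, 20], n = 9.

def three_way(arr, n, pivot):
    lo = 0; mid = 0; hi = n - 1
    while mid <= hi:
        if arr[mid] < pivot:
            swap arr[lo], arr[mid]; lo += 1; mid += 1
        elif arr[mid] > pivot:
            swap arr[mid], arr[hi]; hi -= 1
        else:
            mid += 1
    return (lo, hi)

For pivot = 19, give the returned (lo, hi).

lo=0 mid=0 hi=8
5<19: swap(0,0), lo=1 mid=1 ⇒ [5, 8, 9, 17, 12, 11, 18, 19, 20]
8<19: swap(1,1), lo=2 mid=2 ⇒ [5, 8, 9, 17, 12, 11, 18, 19, 20]
9<19: swap(2,2), lo=3 mid=3 ⇒ [5, 8, 9, 17, 12, 11, 18, 19, 20]
17<19: swap(3,3), lo=4 mid=4 ⇒ [5, 8, 9, 17, 12, 11, 18, 19, 20]
12<19: swap(4,4), lo=5 mid=5 ⇒ [5, 8, 9, 17, 12, 11, 18, 19, 20]
11<19: swap(5,5), lo=6 mid=6 ⇒ [5, 8, 9, 17, 12, 11, 18, 19, 20]
18<19: swap(6,6), lo=7 mid=7 ⇒ [5, 8, 9, 17, 12, 11, 18, 19, 20]
19=19: mid=8
20>19: swap(8,8), hi=7 ⇒ [5, 8, 9, 17, 12, 11, 18, 19, 20]
done. lo=7 hi=7; arr=[5, 8, 9, 17, 12, 11, 18, 19, 20]

(7, 7)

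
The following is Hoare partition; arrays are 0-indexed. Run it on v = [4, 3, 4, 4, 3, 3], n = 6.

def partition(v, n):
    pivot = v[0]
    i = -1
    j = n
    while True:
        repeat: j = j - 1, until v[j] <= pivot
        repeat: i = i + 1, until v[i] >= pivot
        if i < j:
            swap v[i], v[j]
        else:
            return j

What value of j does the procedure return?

3

pivot = v[0] = 4; i = -1, j = 6
j→5 (v[5]=3≤4), i→0 (v[0]=4≥4); i<j, swap → [3, 3, 4, 4, 3, 4]
j→4 (v[4]=3≤4), i→2 (v[2]=4≥4); i<j, swap → [3, 3, 3, 4, 4, 4]
j→3, i→3; i≥j, return j=3. v = [3, 3, 3, 4, 4, 4]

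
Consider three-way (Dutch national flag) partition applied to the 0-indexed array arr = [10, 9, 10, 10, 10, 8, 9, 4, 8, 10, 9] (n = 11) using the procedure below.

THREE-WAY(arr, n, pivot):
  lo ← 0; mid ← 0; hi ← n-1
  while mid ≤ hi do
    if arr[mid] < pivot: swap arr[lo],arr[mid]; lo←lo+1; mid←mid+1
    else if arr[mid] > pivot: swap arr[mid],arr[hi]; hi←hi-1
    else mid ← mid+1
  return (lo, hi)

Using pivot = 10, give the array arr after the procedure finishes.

lo=0 mid=0 hi=10
10=10: mid=1
9<10: swap(0,1), lo=1 mid=2 ⇒ [9, 10, 10, 10, 10, 8, 9, 4, 8, 10, 9]
10=10: mid=3
10=10: mid=4
10=10: mid=5
8<10: swap(1,5), lo=2 mid=6 ⇒ [9, 8, 10, 10, 10, 10, 9, 4, 8, 10, 9]
9<10: swap(2,6), lo=3 mid=7 ⇒ [9, 8, 9, 10, 10, 10, 10, 4, 8, 10, 9]
4<10: swap(3,7), lo=4 mid=8 ⇒ [9, 8, 9, 4, 10, 10, 10, 10, 8, 10, 9]
8<10: swap(4,8), lo=5 mid=9 ⇒ [9, 8, 9, 4, 8, 10, 10, 10, 10, 10, 9]
10=10: mid=10
9<10: swap(5,10), lo=6 mid=11 ⇒ [9, 8, 9, 4, 8, 9, 10, 10, 10, 10, 10]
done. lo=6 hi=10; arr=[9, 8, 9, 4, 8, 9, 10, 10, 10, 10, 10]

[9, 8, 9, 4, 8, 9, 10, 10, 10, 10, 10]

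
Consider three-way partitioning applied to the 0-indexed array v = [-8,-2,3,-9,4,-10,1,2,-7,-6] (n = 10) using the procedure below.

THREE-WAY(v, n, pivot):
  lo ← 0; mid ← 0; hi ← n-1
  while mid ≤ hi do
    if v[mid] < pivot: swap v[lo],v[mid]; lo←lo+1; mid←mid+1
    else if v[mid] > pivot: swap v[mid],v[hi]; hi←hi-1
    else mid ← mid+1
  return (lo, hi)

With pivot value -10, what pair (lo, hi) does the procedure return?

(0, 0)

lo=0 mid=0 hi=9
-8>-10: swap(0,9), hi=8 ⇒ [-6,-2,3,-9,4,-10,1,2,-7,-8]
-6>-10: swap(0,8), hi=7 ⇒ [-7,-2,3,-9,4,-10,1,2,-6,-8]
-7>-10: swap(0,7), hi=6 ⇒ [2,-2,3,-9,4,-10,1,-7,-6,-8]
2>-10: swap(0,6), hi=5 ⇒ [1,-2,3,-9,4,-10,2,-7,-6,-8]
1>-10: swap(0,5), hi=4 ⇒ [-10,-2,3,-9,4,1,2,-7,-6,-8]
-10=-10: mid=1
-2>-10: swap(1,4), hi=3 ⇒ [-10,4,3,-9,-2,1,2,-7,-6,-8]
4>-10: swap(1,3), hi=2 ⇒ [-10,-9,3,4,-2,1,2,-7,-6,-8]
-9>-10: swap(1,2), hi=1 ⇒ [-10,3,-9,4,-2,1,2,-7,-6,-8]
3>-10: swap(1,1), hi=0 ⇒ [-10,3,-9,4,-2,1,2,-7,-6,-8]
done. lo=0 hi=0; v=[-10,3,-9,4,-2,1,2,-7,-6,-8]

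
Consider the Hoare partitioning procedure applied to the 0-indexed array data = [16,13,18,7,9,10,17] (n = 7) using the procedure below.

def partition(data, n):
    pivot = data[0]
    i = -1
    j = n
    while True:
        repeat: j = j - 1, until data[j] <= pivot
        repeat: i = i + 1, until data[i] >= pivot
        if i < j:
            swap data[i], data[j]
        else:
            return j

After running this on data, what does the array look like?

[10,13,9,7,18,16,17]

pivot=16
j stops at 5 (10), i stops at 0 (16); swap ⇒ [10,13,18,7,9,16,17]
j stops at 4 (9), i stops at 2 (18); swap ⇒ [10,13,9,7,18,16,17]
j stops at 3, i stops at 4; i≥j ⇒ return 3. data=[10,13,9,7,18,16,17]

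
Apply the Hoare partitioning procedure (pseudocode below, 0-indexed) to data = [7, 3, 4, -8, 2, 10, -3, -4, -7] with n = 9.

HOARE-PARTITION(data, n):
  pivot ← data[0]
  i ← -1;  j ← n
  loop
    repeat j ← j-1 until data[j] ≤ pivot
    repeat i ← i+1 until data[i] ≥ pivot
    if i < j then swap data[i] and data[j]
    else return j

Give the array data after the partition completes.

[-7, 3, 4, -8, 2, -4, -3, 10, 7]

pivot = data[0] = 7; i = -1, j = 9
j→8 (data[8]=-7≤7), i→0 (data[0]=7≥7); i<j, swap → [-7, 3, 4, -8, 2, 10, -3, -4, 7]
j→7 (data[7]=-4≤7), i→5 (data[5]=10≥7); i<j, swap → [-7, 3, 4, -8, 2, -4, -3, 10, 7]
j→6, i→7; i≥j, return j=6. data = [-7, 3, 4, -8, 2, -4, -3, 10, 7]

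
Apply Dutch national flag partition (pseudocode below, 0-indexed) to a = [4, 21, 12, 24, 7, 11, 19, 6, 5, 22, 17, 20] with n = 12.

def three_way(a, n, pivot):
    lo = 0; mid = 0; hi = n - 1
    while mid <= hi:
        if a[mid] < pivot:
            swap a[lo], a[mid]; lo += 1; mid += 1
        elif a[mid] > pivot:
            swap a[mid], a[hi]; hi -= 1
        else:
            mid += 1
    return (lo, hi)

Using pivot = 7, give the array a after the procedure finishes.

[4, 5, 6, 7, 11, 19, 24, 12, 22, 17, 20, 21]

lo=0 mid=0 hi=11
4<7: swap(0,0), lo=1 mid=1 ⇒ [4, 21, 12, 24, 7, 11, 19, 6, 5, 22, 17, 20]
21>7: swap(1,11), hi=10 ⇒ [4, 20, 12, 24, 7, 11, 19, 6, 5, 22, 17, 21]
20>7: swap(1,10), hi=9 ⇒ [4, 17, 12, 24, 7, 11, 19, 6, 5, 22, 20, 21]
17>7: swap(1,9), hi=8 ⇒ [4, 22, 12, 24, 7, 11, 19, 6, 5, 17, 20, 21]
22>7: swap(1,8), hi=7 ⇒ [4, 5, 12, 24, 7, 11, 19, 6, 22, 17, 20, 21]
5<7: swap(1,1), lo=2 mid=2 ⇒ [4, 5, 12, 24, 7, 11, 19, 6, 22, 17, 20, 21]
12>7: swap(2,7), hi=6 ⇒ [4, 5, 6, 24, 7, 11, 19, 12, 22, 17, 20, 21]
6<7: swap(2,2), lo=3 mid=3 ⇒ [4, 5, 6, 24, 7, 11, 19, 12, 22, 17, 20, 21]
24>7: swap(3,6), hi=5 ⇒ [4, 5, 6, 19, 7, 11, 24, 12, 22, 17, 20, 21]
19>7: swap(3,5), hi=4 ⇒ [4, 5, 6, 11, 7, 19, 24, 12, 22, 17, 20, 21]
11>7: swap(3,4), hi=3 ⇒ [4, 5, 6, 7, 11, 19, 24, 12, 22, 17, 20, 21]
7=7: mid=4
done. lo=3 hi=3; a=[4, 5, 6, 7, 11, 19, 24, 12, 22, 17, 20, 21]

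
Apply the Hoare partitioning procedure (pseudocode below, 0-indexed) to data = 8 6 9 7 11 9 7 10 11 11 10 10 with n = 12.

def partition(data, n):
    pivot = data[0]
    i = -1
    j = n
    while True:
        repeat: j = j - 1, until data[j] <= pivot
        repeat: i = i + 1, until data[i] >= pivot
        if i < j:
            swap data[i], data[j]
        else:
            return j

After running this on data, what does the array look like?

7 6 7 9 11 9 8 10 11 11 10 10

pivot=8
j stops at 6 (7), i stops at 0 (8); swap ⇒ 7 6 9 7 11 9 8 10 11 11 10 10
j stops at 3 (7), i stops at 2 (9); swap ⇒ 7 6 7 9 11 9 8 10 11 11 10 10
j stops at 2, i stops at 3; i≥j ⇒ return 2. data=7 6 7 9 11 9 8 10 11 11 10 10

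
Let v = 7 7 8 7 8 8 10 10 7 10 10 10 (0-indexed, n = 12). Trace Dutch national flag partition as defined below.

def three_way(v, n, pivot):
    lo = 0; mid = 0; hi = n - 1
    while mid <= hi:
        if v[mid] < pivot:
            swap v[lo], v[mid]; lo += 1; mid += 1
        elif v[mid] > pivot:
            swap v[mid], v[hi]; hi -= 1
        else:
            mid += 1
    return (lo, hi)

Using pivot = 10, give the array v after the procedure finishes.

lo=0 mid=0 hi=11
7<10: swap(0,0), lo=1 mid=1 ⇒ 7 7 8 7 8 8 10 10 7 10 10 10
7<10: swap(1,1), lo=2 mid=2 ⇒ 7 7 8 7 8 8 10 10 7 10 10 10
8<10: swap(2,2), lo=3 mid=3 ⇒ 7 7 8 7 8 8 10 10 7 10 10 10
7<10: swap(3,3), lo=4 mid=4 ⇒ 7 7 8 7 8 8 10 10 7 10 10 10
8<10: swap(4,4), lo=5 mid=5 ⇒ 7 7 8 7 8 8 10 10 7 10 10 10
8<10: swap(5,5), lo=6 mid=6 ⇒ 7 7 8 7 8 8 10 10 7 10 10 10
10=10: mid=7
10=10: mid=8
7<10: swap(6,8), lo=7 mid=9 ⇒ 7 7 8 7 8 8 7 10 10 10 10 10
10=10: mid=10
10=10: mid=11
10=10: mid=12
done. lo=7 hi=11; v=7 7 8 7 8 8 7 10 10 10 10 10

7 7 8 7 8 8 7 10 10 10 10 10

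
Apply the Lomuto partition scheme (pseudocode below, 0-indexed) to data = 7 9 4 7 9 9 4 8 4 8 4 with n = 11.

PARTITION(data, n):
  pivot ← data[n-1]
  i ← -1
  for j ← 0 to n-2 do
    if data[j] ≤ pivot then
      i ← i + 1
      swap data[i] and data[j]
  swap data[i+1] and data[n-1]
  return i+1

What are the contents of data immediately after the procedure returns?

pivot = data[10] = 4; i = -1
j=0: data[0]=7 > 4 → no swap
j=1: data[1]=9 > 4 → no swap
j=2: data[2]=4 ≤ 4 → i=0, swap data[0],data[2] → 4 9 7 7 9 9 4 8 4 8 4
j=3: data[3]=7 > 4 → no swap
j=4: data[4]=9 > 4 → no swap
j=5: data[5]=9 > 4 → no swap
j=6: data[6]=4 ≤ 4 → i=1, swap data[1],data[6] → 4 4 7 7 9 9 9 8 4 8 4
j=7: data[7]=8 > 4 → no swap
j=8: data[8]=4 ≤ 4 → i=2, swap data[2],data[8] → 4 4 4 7 9 9 9 8 7 8 4
j=9: data[9]=8 > 4 → no swap
final swap data[3],data[10] → 4 4 4 4 9 9 9 8 7 8 7; return 3

4 4 4 4 9 9 9 8 7 8 7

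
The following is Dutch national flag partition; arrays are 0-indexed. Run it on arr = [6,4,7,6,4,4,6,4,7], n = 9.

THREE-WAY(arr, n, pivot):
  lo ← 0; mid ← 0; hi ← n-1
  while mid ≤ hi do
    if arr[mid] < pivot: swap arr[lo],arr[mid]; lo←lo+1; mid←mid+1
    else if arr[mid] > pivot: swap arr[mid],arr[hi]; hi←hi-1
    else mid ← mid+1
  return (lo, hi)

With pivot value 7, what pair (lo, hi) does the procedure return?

lo=0 mid=0 hi=8
6<7: swap(0,0), lo=1 mid=1 ⇒ [6,4,7,6,4,4,6,4,7]
4<7: swap(1,1), lo=2 mid=2 ⇒ [6,4,7,6,4,4,6,4,7]
7=7: mid=3
6<7: swap(2,3), lo=3 mid=4 ⇒ [6,4,6,7,4,4,6,4,7]
4<7: swap(3,4), lo=4 mid=5 ⇒ [6,4,6,4,7,4,6,4,7]
4<7: swap(4,5), lo=5 mid=6 ⇒ [6,4,6,4,4,7,6,4,7]
6<7: swap(5,6), lo=6 mid=7 ⇒ [6,4,6,4,4,6,7,4,7]
4<7: swap(6,7), lo=7 mid=8 ⇒ [6,4,6,4,4,6,4,7,7]
7=7: mid=9
done. lo=7 hi=8; arr=[6,4,6,4,4,6,4,7,7]

(7, 8)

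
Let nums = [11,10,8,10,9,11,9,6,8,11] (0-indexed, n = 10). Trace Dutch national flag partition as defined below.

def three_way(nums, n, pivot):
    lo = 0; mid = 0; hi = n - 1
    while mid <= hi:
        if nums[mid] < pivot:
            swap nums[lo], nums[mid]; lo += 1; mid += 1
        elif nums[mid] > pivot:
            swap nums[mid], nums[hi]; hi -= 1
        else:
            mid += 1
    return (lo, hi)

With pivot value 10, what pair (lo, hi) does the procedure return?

lo=0 mid=0 hi=9
11>10: swap(0,9), hi=8 ⇒ [11,10,8,10,9,11,9,6,8,11]
11>10: swap(0,8), hi=7 ⇒ [8,10,8,10,9,11,9,6,11,11]
8<10: swap(0,0), lo=1 mid=1 ⇒ [8,10,8,10,9,11,9,6,11,11]
10=10: mid=2
8<10: swap(1,2), lo=2 mid=3 ⇒ [8,8,10,10,9,11,9,6,11,11]
10=10: mid=4
9<10: swap(2,4), lo=3 mid=5 ⇒ [8,8,9,10,10,11,9,6,11,11]
11>10: swap(5,7), hi=6 ⇒ [8,8,9,10,10,6,9,11,11,11]
6<10: swap(3,5), lo=4 mid=6 ⇒ [8,8,9,6,10,10,9,11,11,11]
9<10: swap(4,6), lo=5 mid=7 ⇒ [8,8,9,6,9,10,10,11,11,11]
done. lo=5 hi=6; nums=[8,8,9,6,9,10,10,11,11,11]

(5, 6)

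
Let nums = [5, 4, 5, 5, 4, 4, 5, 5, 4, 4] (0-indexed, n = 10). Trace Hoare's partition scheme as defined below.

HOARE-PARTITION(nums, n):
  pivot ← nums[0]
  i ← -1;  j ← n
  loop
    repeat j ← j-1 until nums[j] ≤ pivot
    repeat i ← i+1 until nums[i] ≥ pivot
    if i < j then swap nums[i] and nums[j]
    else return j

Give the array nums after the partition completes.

[4, 4, 4, 5, 4, 4, 5, 5, 5, 5]

pivot = nums[0] = 5; i = -1, j = 10
j→9 (nums[9]=4≤5), i→0 (nums[0]=5≥5); i<j, swap → [4, 4, 5, 5, 4, 4, 5, 5, 4, 5]
j→8 (nums[8]=4≤5), i→2 (nums[2]=5≥5); i<j, swap → [4, 4, 4, 5, 4, 4, 5, 5, 5, 5]
j→7 (nums[7]=5≤5), i→3 (nums[3]=5≥5); i<j, swap → [4, 4, 4, 5, 4, 4, 5, 5, 5, 5]
j→6, i→6; i≥j, return j=6. nums = [4, 4, 4, 5, 4, 4, 5, 5, 5, 5]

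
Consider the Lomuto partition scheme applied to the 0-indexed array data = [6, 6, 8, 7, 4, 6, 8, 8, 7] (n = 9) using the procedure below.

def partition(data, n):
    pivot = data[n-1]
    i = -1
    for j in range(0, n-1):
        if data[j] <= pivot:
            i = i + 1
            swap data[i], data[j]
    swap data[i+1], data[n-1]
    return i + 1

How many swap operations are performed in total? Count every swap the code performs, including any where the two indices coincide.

pivot = data[8] = 7; i = -1
j=0: data[0]=6 ≤ 7 → i=0, swap data[0],data[0] (no change) → [6, 6, 8, 7, 4, 6, 8, 8, 7]
j=1: data[1]=6 ≤ 7 → i=1, swap data[1],data[1] (no change) → [6, 6, 8, 7, 4, 6, 8, 8, 7]
j=2: data[2]=8 > 7 → no swap
j=3: data[3]=7 ≤ 7 → i=2, swap data[2],data[3] → [6, 6, 7, 8, 4, 6, 8, 8, 7]
j=4: data[4]=4 ≤ 7 → i=3, swap data[3],data[4] → [6, 6, 7, 4, 8, 6, 8, 8, 7]
j=5: data[5]=6 ≤ 7 → i=4, swap data[4],data[5] → [6, 6, 7, 4, 6, 8, 8, 8, 7]
j=6: data[6]=8 > 7 → no swap
j=7: data[7]=8 > 7 → no swap
final swap data[5],data[8] → [6, 6, 7, 4, 6, 7, 8, 8, 8]; return 5

6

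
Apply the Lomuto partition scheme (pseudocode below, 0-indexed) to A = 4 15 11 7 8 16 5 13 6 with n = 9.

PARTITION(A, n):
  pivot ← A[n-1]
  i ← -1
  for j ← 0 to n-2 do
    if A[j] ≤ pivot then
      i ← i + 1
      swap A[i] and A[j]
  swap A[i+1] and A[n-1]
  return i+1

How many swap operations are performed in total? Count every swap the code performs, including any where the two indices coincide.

3

pivot=6, i=-1
j=0: 4≤6, i=0, swap(0,0) ⇒ 4 15 11 7 8 16 5 13 6
j=1: 15>6, skip
j=2: 11>6, skip
j=3: 7>6, skip
j=4: 8>6, skip
j=5: 16>6, skip
j=6: 5≤6, i=1, swap(1,6) ⇒ 4 5 11 7 8 16 15 13 6
j=7: 13>6, skip
swap(2,8) ⇒ 4 5 6 7 8 16 15 13 11; return 2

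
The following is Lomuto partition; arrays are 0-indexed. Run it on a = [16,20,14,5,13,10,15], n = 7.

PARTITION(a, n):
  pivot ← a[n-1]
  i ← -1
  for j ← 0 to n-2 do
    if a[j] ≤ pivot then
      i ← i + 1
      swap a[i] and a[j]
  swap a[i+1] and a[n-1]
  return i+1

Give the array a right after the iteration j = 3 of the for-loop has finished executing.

[14,5,16,20,13,10,15]

pivot=15, i=-1
j=0: 16>15, skip
j=1: 20>15, skip
j=2: 14≤15, i=0, swap(0,2) ⇒ [14,20,16,5,13,10,15]
j=3: 5≤15, i=1, swap(1,3) ⇒ [14,5,16,20,13,10,15]
(after j=3) a = [14,5,16,20,13,10,15]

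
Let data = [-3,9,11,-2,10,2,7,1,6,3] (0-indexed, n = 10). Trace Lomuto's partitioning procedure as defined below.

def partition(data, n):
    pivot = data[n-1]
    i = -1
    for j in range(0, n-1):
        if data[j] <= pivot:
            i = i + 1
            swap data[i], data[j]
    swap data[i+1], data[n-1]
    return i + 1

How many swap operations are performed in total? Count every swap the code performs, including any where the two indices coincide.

5

pivot = data[9] = 3; i = -1
j=0: data[0]=-3 ≤ 3 → i=0, swap data[0],data[0] (no change) → [-3,9,11,-2,10,2,7,1,6,3]
j=1: data[1]=9 > 3 → no swap
j=2: data[2]=11 > 3 → no swap
j=3: data[3]=-2 ≤ 3 → i=1, swap data[1],data[3] → [-3,-2,11,9,10,2,7,1,6,3]
j=4: data[4]=10 > 3 → no swap
j=5: data[5]=2 ≤ 3 → i=2, swap data[2],data[5] → [-3,-2,2,9,10,11,7,1,6,3]
j=6: data[6]=7 > 3 → no swap
j=7: data[7]=1 ≤ 3 → i=3, swap data[3],data[7] → [-3,-2,2,1,10,11,7,9,6,3]
j=8: data[8]=6 > 3 → no swap
final swap data[4],data[9] → [-3,-2,2,1,3,11,7,9,6,10]; return 4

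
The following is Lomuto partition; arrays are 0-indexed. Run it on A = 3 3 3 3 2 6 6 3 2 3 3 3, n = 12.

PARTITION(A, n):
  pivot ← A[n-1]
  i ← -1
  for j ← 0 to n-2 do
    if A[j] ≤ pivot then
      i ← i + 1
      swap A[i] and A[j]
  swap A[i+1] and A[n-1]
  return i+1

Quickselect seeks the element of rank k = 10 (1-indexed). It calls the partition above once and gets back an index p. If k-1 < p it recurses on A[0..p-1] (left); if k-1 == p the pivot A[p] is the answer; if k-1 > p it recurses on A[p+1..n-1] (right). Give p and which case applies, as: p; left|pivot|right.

9; pivot

pivot = A[11] = 3; i = -1
j=0: A[0]=3 ≤ 3 → i=0, swap A[0],A[0] (no change) → 3 3 3 3 2 6 6 3 2 3 3 3
j=1: A[1]=3 ≤ 3 → i=1, swap A[1],A[1] (no change) → 3 3 3 3 2 6 6 3 2 3 3 3
j=2: A[2]=3 ≤ 3 → i=2, swap A[2],A[2] (no change) → 3 3 3 3 2 6 6 3 2 3 3 3
j=3: A[3]=3 ≤ 3 → i=3, swap A[3],A[3] (no change) → 3 3 3 3 2 6 6 3 2 3 3 3
j=4: A[4]=2 ≤ 3 → i=4, swap A[4],A[4] (no change) → 3 3 3 3 2 6 6 3 2 3 3 3
j=5: A[5]=6 > 3 → no swap
j=6: A[6]=6 > 3 → no swap
j=7: A[7]=3 ≤ 3 → i=5, swap A[5],A[7] → 3 3 3 3 2 3 6 6 2 3 3 3
j=8: A[8]=2 ≤ 3 → i=6, swap A[6],A[8] → 3 3 3 3 2 3 2 6 6 3 3 3
j=9: A[9]=3 ≤ 3 → i=7, swap A[7],A[9] → 3 3 3 3 2 3 2 3 6 6 3 3
j=10: A[10]=3 ≤ 3 → i=8, swap A[8],A[10] → 3 3 3 3 2 3 2 3 3 6 6 3
final swap A[9],A[11] → 3 3 3 3 2 3 2 3 3 3 6 6; return 9
p = 9; k-1 = 9 == 9 ⇒ pivot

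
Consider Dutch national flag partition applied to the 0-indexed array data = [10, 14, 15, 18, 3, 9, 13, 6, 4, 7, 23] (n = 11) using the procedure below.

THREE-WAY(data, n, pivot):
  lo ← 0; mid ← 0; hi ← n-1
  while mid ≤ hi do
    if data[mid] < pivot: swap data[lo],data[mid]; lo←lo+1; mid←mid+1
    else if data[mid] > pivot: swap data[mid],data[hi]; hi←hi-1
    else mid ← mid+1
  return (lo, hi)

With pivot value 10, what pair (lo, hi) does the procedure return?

lo=0 mid=0 hi=10
10=10: mid=1
14>10: swap(1,10), hi=9 ⇒ [10, 23, 15, 18, 3, 9, 13, 6, 4, 7, 14]
23>10: swap(1,9), hi=8 ⇒ [10, 7, 15, 18, 3, 9, 13, 6, 4, 23, 14]
7<10: swap(0,1), lo=1 mid=2 ⇒ [7, 10, 15, 18, 3, 9, 13, 6, 4, 23, 14]
15>10: swap(2,8), hi=7 ⇒ [7, 10, 4, 18, 3, 9, 13, 6, 15, 23, 14]
4<10: swap(1,2), lo=2 mid=3 ⇒ [7, 4, 10, 18, 3, 9, 13, 6, 15, 23, 14]
18>10: swap(3,7), hi=6 ⇒ [7, 4, 10, 6, 3, 9, 13, 18, 15, 23, 14]
6<10: swap(2,3), lo=3 mid=4 ⇒ [7, 4, 6, 10, 3, 9, 13, 18, 15, 23, 14]
3<10: swap(3,4), lo=4 mid=5 ⇒ [7, 4, 6, 3, 10, 9, 13, 18, 15, 23, 14]
9<10: swap(4,5), lo=5 mid=6 ⇒ [7, 4, 6, 3, 9, 10, 13, 18, 15, 23, 14]
13>10: swap(6,6), hi=5 ⇒ [7, 4, 6, 3, 9, 10, 13, 18, 15, 23, 14]
done. lo=5 hi=5; data=[7, 4, 6, 3, 9, 10, 13, 18, 15, 23, 14]

(5, 5)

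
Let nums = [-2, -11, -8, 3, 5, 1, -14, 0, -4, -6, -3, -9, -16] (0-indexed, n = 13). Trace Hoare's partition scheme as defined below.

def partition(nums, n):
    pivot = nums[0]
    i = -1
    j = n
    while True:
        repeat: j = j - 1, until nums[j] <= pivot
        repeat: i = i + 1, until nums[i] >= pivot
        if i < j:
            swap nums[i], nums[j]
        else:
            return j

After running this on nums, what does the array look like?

pivot=-2
j stops at 12 (-16), i stops at 0 (-2); swap ⇒ [-16, -11, -8, 3, 5, 1, -14, 0, -4, -6, -3, -9, -2]
j stops at 11 (-9), i stops at 3 (3); swap ⇒ [-16, -11, -8, -9, 5, 1, -14, 0, -4, -6, -3, 3, -2]
j stops at 10 (-3), i stops at 4 (5); swap ⇒ [-16, -11, -8, -9, -3, 1, -14, 0, -4, -6, 5, 3, -2]
j stops at 9 (-6), i stops at 5 (1); swap ⇒ [-16, -11, -8, -9, -3, -6, -14, 0, -4, 1, 5, 3, -2]
j stops at 8 (-4), i stops at 7 (0); swap ⇒ [-16, -11, -8, -9, -3, -6, -14, -4, 0, 1, 5, 3, -2]
j stops at 7, i stops at 8; i≥j ⇒ return 7. nums=[-16, -11, -8, -9, -3, -6, -14, -4, 0, 1, 5, 3, -2]

[-16, -11, -8, -9, -3, -6, -14, -4, 0, 1, 5, 3, -2]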